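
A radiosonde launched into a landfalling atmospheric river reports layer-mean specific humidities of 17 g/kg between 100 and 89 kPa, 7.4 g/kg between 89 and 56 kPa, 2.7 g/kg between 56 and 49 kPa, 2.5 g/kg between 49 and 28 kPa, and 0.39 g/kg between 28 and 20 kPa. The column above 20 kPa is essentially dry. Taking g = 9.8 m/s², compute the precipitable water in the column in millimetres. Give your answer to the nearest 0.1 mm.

Precipitable water is the column-integrated vapour mass per unit area: PW = (1/g) Σ q̄ Δp, with q in kg/kg and Δp in Pa (1 kg/m² of water = 1 mm).
Layer 100–89 kPa: Δp = 110 hPa = 11000 Pa, q̄ = 0.017 kg/kg → 0.017 × 11000 / 9.8 = 19.08 mm
Layer 89–56 kPa: Δp = 330 hPa = 33000 Pa, q̄ = 0.0074 kg/kg → 0.0074 × 33000 / 9.8 = 24.92 mm
Layer 56–49 kPa: Δp = 70 hPa = 7000 Pa, q̄ = 0.0027 kg/kg → 0.0027 × 7000 / 9.8 = 1.93 mm
Layer 49–28 kPa: Δp = 210 hPa = 21000 Pa, q̄ = 0.0025 kg/kg → 0.0025 × 21000 / 9.8 = 5.36 mm
Layer 28–20 kPa: Δp = 80 hPa = 8000 Pa, q̄ = 0.00039 kg/kg → 0.00039 × 8000 / 9.8 = 0.32 mm
PW = 19.08 + 24.92 + 1.93 + 5.36 + 0.32 = 51.61 ≈ 51.6 mm.

PW ≈ 51.6 mm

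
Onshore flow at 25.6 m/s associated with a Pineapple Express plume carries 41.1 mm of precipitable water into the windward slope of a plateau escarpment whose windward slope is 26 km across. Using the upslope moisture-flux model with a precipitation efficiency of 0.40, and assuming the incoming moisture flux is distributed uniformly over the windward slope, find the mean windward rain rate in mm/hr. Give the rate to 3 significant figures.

Incoming column moisture flux per unit ridge length: F = V × PW = 25.6 × 41.1 = 1052.16 mm·m/s.
Spread over the 26 km slope with efficiency ε = 0.40: R = ε·F/W = 0.40 × 1052.16 / 26000 m = 1.619e-02 mm/s.
R = 1.619e-02 × 3600 = 58.3 mm/hr.

R ≈ 58.3 mm/hr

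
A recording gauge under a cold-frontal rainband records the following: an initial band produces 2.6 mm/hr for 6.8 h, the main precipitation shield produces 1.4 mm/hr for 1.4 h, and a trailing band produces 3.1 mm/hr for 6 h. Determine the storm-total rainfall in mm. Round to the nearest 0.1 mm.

Total = Σ Rᵢ Δtᵢ = 2.6 × 6.8 + 1.4 × 1.4 + 3.1 × 6
      = 17.68 + 1.96 + 18.6 = 38.2 mm.

total ≈ 38.2 mm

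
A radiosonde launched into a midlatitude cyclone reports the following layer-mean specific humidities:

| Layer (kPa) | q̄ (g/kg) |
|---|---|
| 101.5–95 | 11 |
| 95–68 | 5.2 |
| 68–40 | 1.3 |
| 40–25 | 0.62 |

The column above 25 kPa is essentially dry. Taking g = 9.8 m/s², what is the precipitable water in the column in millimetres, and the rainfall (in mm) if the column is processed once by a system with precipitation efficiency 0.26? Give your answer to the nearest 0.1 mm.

PW ≈ 26.3 mm; rainfall ≈ 6.8 mm

Precipitable water is the column-integrated vapour mass per unit area: PW = (1/g) Σ q̄ Δp, with q in kg/kg and Δp in Pa (1 kg/m² of water = 1 mm).
Layer 101.5–95 kPa: Δp = 65 hPa = 6500 Pa, q̄ = 0.011 kg/kg → 0.011 × 6500 / 9.8 = 7.30 mm
Layer 95–68 kPa: Δp = 270 hPa = 27000 Pa, q̄ = 0.0052 kg/kg → 0.0052 × 27000 / 9.8 = 14.33 mm
Layer 68–40 kPa: Δp = 280 hPa = 28000 Pa, q̄ = 0.0013 kg/kg → 0.0013 × 28000 / 9.8 = 3.71 mm
Layer 40–25 kPa: Δp = 150 hPa = 15000 Pa, q̄ = 0.00062 kg/kg → 0.00062 × 15000 / 9.8 = 0.95 mm
PW = 7.30 + 14.33 + 3.71 + 0.95 = 26.29 ≈ 26.3 mm.
Rainfall = ε × PW = 0.26 × 26.3 = 6.8 mm.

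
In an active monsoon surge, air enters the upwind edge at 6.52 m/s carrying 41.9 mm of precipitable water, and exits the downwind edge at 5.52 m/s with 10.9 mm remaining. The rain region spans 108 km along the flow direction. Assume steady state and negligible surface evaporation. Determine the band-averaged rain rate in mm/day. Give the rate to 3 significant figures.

R ≈ 170 mm/day

Column moisture flux per unit crosswind length is F = V × PW.
Inflow: F_in = 6.52 × 41.9 = 273.188 mm·m/s
Outflow: F_out = 5.52 × 10.9 = 60.168 mm·m/s
Steady-state rate R = (F_in − F_out)/L = (273.188 − 60.168) / 108000 m = 1.972e-03 mm/s.
R = 1.972e-03 × 3600 × 24 = 170 mm/day.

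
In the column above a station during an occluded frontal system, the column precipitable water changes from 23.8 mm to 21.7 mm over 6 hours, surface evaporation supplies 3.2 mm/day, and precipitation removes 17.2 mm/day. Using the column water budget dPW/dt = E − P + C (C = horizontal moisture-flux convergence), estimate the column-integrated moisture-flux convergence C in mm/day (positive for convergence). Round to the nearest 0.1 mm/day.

dPW/dt = (21.7 − 23.8) mm / (6/24 day) = -8.400 mm/day.
C = dPW/dt − E + P = (-8.400) − 3.2 + 17.2 = 5.6 mm/day.

C ≈ 5.6 mm/day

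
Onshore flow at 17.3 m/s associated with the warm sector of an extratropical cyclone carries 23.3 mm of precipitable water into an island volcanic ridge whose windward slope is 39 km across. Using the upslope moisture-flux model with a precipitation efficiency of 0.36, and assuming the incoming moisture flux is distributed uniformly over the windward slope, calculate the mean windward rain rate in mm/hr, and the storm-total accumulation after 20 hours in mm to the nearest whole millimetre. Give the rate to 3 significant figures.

R ≈ 13.4 mm/hr; total ≈ 268 mm

Incoming column moisture flux per unit ridge length: F = V × PW = 17.3 × 23.3 = 403.09 mm·m/s.
Spread over the 39 km slope with efficiency ε = 0.36: R = ε·F/W = 0.36 × 403.09 / 39000 m = 3.721e-03 mm/s.
R = 3.721e-03 × 3600 = 13.4 mm/hr.
Over 20 h: total = 13.4 × 20 = 268 mm.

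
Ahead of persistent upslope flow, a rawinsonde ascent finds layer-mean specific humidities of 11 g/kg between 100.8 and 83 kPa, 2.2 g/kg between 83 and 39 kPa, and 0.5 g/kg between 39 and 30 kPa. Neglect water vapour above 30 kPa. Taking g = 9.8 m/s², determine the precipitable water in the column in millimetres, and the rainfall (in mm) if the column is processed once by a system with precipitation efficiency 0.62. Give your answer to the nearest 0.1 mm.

PW ≈ 30.3 mm; rainfall ≈ 18.8 mm

Precipitable water is the column-integrated vapour mass per unit area: PW = (1/g) Σ q̄ Δp, with q in kg/kg and Δp in Pa (1 kg/m² of water = 1 mm).
Layer 100.8–83 kPa: Δp = 178 hPa = 17800 Pa, q̄ = 0.011 kg/kg → 0.011 × 17800 / 9.8 = 19.98 mm
Layer 83–39 kPa: Δp = 440 hPa = 44000 Pa, q̄ = 0.0022 kg/kg → 0.0022 × 44000 / 9.8 = 9.88 mm
Layer 39–30 kPa: Δp = 90 hPa = 9000 Pa, q̄ = 0.0005 kg/kg → 0.0005 × 9000 / 9.8 = 0.46 mm
PW = 19.98 + 9.88 + 0.46 = 30.32 ≈ 30.3 mm.
Rainfall = ε × PW = 0.62 × 30.3 = 18.8 mm.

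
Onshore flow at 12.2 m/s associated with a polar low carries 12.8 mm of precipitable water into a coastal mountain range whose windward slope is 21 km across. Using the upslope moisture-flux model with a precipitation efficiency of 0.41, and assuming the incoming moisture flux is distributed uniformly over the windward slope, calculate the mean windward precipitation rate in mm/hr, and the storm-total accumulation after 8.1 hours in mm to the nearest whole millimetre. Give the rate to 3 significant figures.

R ≈ 11.0 mm/hr; total ≈ 89 mm

Incoming column moisture flux per unit ridge length: F = V × PW = 12.2 × 12.8 = 156.16 mm·m/s.
Spread over the 21 km slope with efficiency ε = 0.41: R = ε·F/W = 0.41 × 156.16 / 21000 m = 3.049e-03 mm/s.
R = 3.049e-03 × 3600 = 11.0 mm/hr.
Over 8.1 h: total = 11.0 × 8.1 = 89.1 ≈ 89 mm.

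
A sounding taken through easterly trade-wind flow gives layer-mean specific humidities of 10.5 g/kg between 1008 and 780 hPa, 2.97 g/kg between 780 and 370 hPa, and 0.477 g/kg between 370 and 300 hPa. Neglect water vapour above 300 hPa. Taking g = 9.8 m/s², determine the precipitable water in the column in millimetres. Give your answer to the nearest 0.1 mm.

Precipitable water is the column-integrated vapour mass per unit area: PW = (1/g) Σ q̄ Δp, with q in kg/kg and Δp in Pa (1 kg/m² of water = 1 mm).
Layer 1008–780 hPa: Δp = 228 hPa = 22800 Pa, q̄ = 0.0105 kg/kg → 0.0105 × 22800 / 9.8 = 24.43 mm
Layer 780–370 hPa: Δp = 410 hPa = 41000 Pa, q̄ = 0.00297 kg/kg → 0.00297 × 41000 / 9.8 = 12.43 mm
Layer 370–300 hPa: Δp = 70 hPa = 7000 Pa, q̄ = 0.000477 kg/kg → 0.000477 × 7000 / 9.8 = 0.34 mm
PW = 24.43 + 12.43 + 0.34 = 37.20 ≈ 37.2 mm.

PW ≈ 37.2 mm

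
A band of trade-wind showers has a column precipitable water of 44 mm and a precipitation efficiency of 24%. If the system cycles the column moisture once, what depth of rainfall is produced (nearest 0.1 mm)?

rainfall ≈ 10.6 mm

Rainfall = ε × PW = 0.24 × 44 = 10.6 mm.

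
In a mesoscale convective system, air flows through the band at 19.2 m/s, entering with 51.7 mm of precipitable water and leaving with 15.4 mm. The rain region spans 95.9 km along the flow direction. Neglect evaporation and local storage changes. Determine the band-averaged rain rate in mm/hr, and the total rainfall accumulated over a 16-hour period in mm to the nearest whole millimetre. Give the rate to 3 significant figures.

R ≈ 26.2 mm/hr; total ≈ 419 mm

Column moisture flux per unit crosswind length is F = V × PW.
Inflow: F_in = 19.2 × 51.7 = 992.64 mm·m/s
Outflow: F_out = 19.2 × 15.4 = 295.68 mm·m/s
Steady-state rate R = (F_in − F_out)/L = (992.64 − 295.68) / 95900 m = 7.268e-03 mm/s.
R = 7.268e-03 × 3600 = 26.2 mm/hr.
Over 16 h: total = 26.2 × 16 = 419.2 ≈ 419 mm.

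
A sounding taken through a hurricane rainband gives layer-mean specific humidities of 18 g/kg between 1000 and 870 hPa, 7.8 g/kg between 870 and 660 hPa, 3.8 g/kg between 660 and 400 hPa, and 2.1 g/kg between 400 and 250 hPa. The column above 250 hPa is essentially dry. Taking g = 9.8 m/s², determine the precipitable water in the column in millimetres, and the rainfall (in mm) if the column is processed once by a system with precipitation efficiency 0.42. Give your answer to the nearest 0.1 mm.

PW ≈ 53.9 mm; rainfall ≈ 22.6 mm

Precipitable water is the column-integrated vapour mass per unit area: PW = (1/g) Σ q̄ Δp, with q in kg/kg and Δp in Pa (1 kg/m² of water = 1 mm).
Layer 1000–870 hPa: Δp = 130 hPa = 13000 Pa, q̄ = 0.018 kg/kg → 0.018 × 13000 / 9.8 = 23.88 mm
Layer 870–660 hPa: Δp = 210 hPa = 21000 Pa, q̄ = 0.0078 kg/kg → 0.0078 × 21000 / 9.8 = 16.71 mm
Layer 660–400 hPa: Δp = 260 hPa = 26000 Pa, q̄ = 0.0038 kg/kg → 0.0038 × 26000 / 9.8 = 10.08 mm
Layer 400–250 hPa: Δp = 150 hPa = 15000 Pa, q̄ = 0.0021 kg/kg → 0.0021 × 15000 / 9.8 = 3.21 mm
PW = 23.88 + 16.71 + 10.08 + 3.21 = 53.88 ≈ 53.9 mm.
Rainfall = ε × PW = 0.42 × 53.9 = 22.6 mm.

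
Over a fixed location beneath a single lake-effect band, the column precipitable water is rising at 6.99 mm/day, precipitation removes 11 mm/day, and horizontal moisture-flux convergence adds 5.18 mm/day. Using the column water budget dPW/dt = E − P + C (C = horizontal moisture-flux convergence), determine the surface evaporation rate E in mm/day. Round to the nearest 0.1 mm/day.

dPW/dt = +6.99 mm/day.
E = dPW/dt + P − C = (+6.99) + 11 − (5.18) = 12.8 mm/day.

E ≈ 12.8 mm/day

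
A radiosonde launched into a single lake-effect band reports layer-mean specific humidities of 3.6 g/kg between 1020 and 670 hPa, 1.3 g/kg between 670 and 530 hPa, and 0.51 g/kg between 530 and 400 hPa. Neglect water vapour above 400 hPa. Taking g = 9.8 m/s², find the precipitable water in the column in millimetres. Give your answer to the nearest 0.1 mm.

PW ≈ 15.4 mm

Precipitable water is the column-integrated vapour mass per unit area: PW = (1/g) Σ q̄ Δp, with q in kg/kg and Δp in Pa (1 kg/m² of water = 1 mm).
Layer 1020–670 hPa: Δp = 350 hPa = 35000 Pa, q̄ = 0.0036 kg/kg → 0.0036 × 35000 / 9.8 = 12.86 mm
Layer 670–530 hPa: Δp = 140 hPa = 14000 Pa, q̄ = 0.0013 kg/kg → 0.0013 × 14000 / 9.8 = 1.86 mm
Layer 530–400 hPa: Δp = 130 hPa = 13000 Pa, q̄ = 0.00051 kg/kg → 0.00051 × 13000 / 9.8 = 0.68 mm
PW = 12.86 + 1.86 + 0.68 = 15.40 ≈ 15.4 mm.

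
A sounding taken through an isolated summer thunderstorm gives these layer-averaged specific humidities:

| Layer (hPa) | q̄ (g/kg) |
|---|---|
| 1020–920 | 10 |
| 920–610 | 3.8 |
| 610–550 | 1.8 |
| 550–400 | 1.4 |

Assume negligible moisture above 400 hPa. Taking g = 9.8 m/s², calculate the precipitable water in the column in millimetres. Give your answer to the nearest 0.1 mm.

Precipitable water is the column-integrated vapour mass per unit area: PW = (1/g) Σ q̄ Δp, with q in kg/kg and Δp in Pa (1 kg/m² of water = 1 mm).
Layer 1020–920 hPa: Δp = 100 hPa = 10000 Pa, q̄ = 0.01 kg/kg → 0.01 × 10000 / 9.8 = 10.20 mm
Layer 920–610 hPa: Δp = 310 hPa = 31000 Pa, q̄ = 0.0038 kg/kg → 0.0038 × 31000 / 9.8 = 12.02 mm
Layer 610–550 hPa: Δp = 60 hPa = 6000 Pa, q̄ = 0.0018 kg/kg → 0.0018 × 6000 / 9.8 = 1.10 mm
Layer 550–400 hPa: Δp = 150 hPa = 15000 Pa, q̄ = 0.0014 kg/kg → 0.0014 × 15000 / 9.8 = 2.14 mm
PW = 10.20 + 12.02 + 1.10 + 2.14 = 25.46 ≈ 25.5 mm.

PW ≈ 25.5 mm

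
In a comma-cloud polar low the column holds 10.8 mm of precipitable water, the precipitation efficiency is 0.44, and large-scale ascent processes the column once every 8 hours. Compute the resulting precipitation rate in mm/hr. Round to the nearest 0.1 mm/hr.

Each overturning extracts ε × PW = 0.44 × 10.8 = 4.752 mm.
Rate = ε·PW / τ = 4.752 / 8 h = 0.6 mm/hr.

R ≈ 0.6 mm/hr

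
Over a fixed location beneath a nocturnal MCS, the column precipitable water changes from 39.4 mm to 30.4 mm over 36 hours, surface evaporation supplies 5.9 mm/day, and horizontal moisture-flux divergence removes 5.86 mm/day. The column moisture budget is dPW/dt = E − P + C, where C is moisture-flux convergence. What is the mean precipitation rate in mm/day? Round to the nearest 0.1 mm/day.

dPW/dt = (30.4 − 39.4) mm / (36/24 day) = -6.000 mm/day.
P = E + C − dPW/dt = 5.9 + (-5.86) − (-6.000) = 6.0 mm/day.

P ≈ 6.0 mm/day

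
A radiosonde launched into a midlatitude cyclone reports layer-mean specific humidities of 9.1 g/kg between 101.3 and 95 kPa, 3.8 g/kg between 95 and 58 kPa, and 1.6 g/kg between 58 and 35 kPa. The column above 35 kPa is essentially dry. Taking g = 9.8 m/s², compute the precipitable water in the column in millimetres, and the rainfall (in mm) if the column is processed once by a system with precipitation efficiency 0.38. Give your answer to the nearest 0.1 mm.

PW ≈ 24.0 mm; rainfall ≈ 9.1 mm

Precipitable water is the column-integrated vapour mass per unit area: PW = (1/g) Σ q̄ Δp, with q in kg/kg and Δp in Pa (1 kg/m² of water = 1 mm).
Layer 101.3–95 kPa: Δp = 63 hPa = 6300 Pa, q̄ = 0.0091 kg/kg → 0.0091 × 6300 / 9.8 = 5.85 mm
Layer 95–58 kPa: Δp = 370 hPa = 37000 Pa, q̄ = 0.0038 kg/kg → 0.0038 × 37000 / 9.8 = 14.35 mm
Layer 58–35 kPa: Δp = 230 hPa = 23000 Pa, q̄ = 0.0016 kg/kg → 0.0016 × 23000 / 9.8 = 3.76 mm
PW = 5.85 + 14.35 + 3.76 = 23.96 ≈ 24.0 mm.
Rainfall = ε × PW = 0.38 × 24.0 = 9.1 mm.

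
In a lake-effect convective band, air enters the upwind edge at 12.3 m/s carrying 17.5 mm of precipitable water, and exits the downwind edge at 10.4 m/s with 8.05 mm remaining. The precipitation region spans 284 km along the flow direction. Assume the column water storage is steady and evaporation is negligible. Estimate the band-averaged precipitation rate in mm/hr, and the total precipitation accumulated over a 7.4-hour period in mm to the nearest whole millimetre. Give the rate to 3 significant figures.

R ≈ 1.67 mm/hr; total ≈ 12 mm

Column moisture flux per unit crosswind length is F = V × PW.
Inflow: F_in = 12.3 × 17.5 = 215.25 mm·m/s
Outflow: F_out = 10.4 × 8.05 = 83.72 mm·m/s
Steady-state rate R = (F_in − F_out)/L = (215.25 − 83.72) / 284000 m = 4.631e-04 mm/s.
R = 4.631e-04 × 3600 = 1.67 mm/hr.
Over 7.4 h: total = 1.67 × 7.4 = 12.358 ≈ 12 mm.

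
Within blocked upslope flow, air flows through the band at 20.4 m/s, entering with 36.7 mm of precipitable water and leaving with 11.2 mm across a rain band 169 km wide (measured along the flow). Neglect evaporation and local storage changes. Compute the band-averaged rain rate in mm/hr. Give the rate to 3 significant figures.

R ≈ 11.1 mm/hr

Column moisture flux per unit crosswind length is F = V × PW.
Inflow: F_in = 20.4 × 36.7 = 748.68 mm·m/s
Outflow: F_out = 20.4 × 11.2 = 228.48 mm·m/s
Steady-state rate R = (F_in − F_out)/L = (748.68 − 228.48) / 169000 m = 3.078e-03 mm/s.
R = 3.078e-03 × 3600 = 11.1 mm/hr.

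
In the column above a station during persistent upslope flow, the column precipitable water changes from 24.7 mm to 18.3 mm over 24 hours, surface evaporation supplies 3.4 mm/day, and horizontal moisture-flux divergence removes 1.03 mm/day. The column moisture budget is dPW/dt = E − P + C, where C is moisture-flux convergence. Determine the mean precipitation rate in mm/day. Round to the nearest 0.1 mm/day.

P ≈ 8.8 mm/day

dPW/dt = (18.3 − 24.7) mm / (24/24 day) = -6.400 mm/day.
P = E + C − dPW/dt = 3.4 + (-1.03) − (-6.400) = 8.8 mm/day.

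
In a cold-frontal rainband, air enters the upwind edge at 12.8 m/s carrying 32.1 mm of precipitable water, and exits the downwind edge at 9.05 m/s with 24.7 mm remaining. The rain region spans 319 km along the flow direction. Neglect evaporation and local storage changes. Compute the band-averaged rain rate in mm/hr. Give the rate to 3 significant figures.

Column moisture flux per unit crosswind length is F = V × PW.
Inflow: F_in = 12.8 × 32.1 = 410.88 mm·m/s
Outflow: F_out = 9.05 × 24.7 = 223.535 mm·m/s
Steady-state rate R = (F_in − F_out)/L = (410.88 − 223.535) / 319000 m = 5.873e-04 mm/s.
R = 5.873e-04 × 3600 = 2.11 mm/hr.

R ≈ 2.11 mm/hr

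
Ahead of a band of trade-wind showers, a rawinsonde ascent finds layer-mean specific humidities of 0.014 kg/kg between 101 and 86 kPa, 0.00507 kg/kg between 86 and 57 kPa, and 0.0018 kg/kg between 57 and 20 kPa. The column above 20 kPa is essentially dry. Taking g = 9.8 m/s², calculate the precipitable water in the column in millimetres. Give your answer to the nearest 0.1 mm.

Precipitable water is the column-integrated vapour mass per unit area: PW = (1/g) Σ q̄ Δp, with q in kg/kg and Δp in Pa (1 kg/m² of water = 1 mm).
Layer 101–86 kPa: Δp = 150 hPa = 15000 Pa, q̄ = 0.014 kg/kg → 0.014 × 15000 / 9.8 = 21.43 mm
Layer 86–57 kPa: Δp = 290 hPa = 29000 Pa, q̄ = 0.00507 kg/kg → 0.00507 × 29000 / 9.8 = 15.00 mm
Layer 57–20 kPa: Δp = 370 hPa = 37000 Pa, q̄ = 0.0018 kg/kg → 0.0018 × 37000 / 9.8 = 6.80 mm
PW = 21.43 + 15.00 + 6.80 = 43.23 ≈ 43.2 mm.

PW ≈ 43.2 mm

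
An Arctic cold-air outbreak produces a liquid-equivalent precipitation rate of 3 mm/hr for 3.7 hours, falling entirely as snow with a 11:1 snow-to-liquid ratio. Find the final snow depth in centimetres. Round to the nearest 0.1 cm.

snow depth ≈ 12.2 cm

Liquid-equivalent depth = 3 × 3.7 = 11.1 mm.
Snow depth = 11.1 mm × 11 = 122.1 mm = 12.2 cm.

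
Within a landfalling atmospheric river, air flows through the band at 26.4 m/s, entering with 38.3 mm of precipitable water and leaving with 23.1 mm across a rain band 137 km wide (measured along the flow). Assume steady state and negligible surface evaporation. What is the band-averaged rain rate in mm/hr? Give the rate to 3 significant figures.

Column moisture flux per unit crosswind length is F = V × PW.
Inflow: F_in = 26.4 × 38.3 = 1011.12 mm·m/s
Outflow: F_out = 26.4 × 23.1 = 609.84 mm·m/s
Steady-state rate R = (F_in − F_out)/L = (1011.12 − 609.84) / 137000 m = 2.929e-03 mm/s.
R = 2.929e-03 × 3600 = 10.5 mm/hr.

R ≈ 10.5 mm/hr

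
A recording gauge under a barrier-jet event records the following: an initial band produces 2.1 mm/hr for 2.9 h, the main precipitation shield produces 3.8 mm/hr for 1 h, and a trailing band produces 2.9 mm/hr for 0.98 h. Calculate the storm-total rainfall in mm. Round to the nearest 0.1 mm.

total ≈ 12.7 mm

Total = Σ Rᵢ Δtᵢ = 2.1 × 2.9 + 3.8 × 1 + 2.9 × 0.98
      = 6.09 + 3.8 + 2.842 = 12.7 mm.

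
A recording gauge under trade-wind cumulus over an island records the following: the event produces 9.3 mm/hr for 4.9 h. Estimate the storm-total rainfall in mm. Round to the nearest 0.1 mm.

Total = Σ Rᵢ Δtᵢ = 9.3 × 4.9
      = 45.57 = 45.6 mm.

total ≈ 45.6 mm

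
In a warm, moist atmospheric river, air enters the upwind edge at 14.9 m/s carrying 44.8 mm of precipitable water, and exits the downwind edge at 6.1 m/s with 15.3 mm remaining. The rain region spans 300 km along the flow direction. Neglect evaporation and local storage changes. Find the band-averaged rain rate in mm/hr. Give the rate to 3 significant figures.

Column moisture flux per unit crosswind length is F = V × PW.
Inflow: F_in = 14.9 × 44.8 = 667.52 mm·m/s
Outflow: F_out = 6.1 × 15.3 = 93.33 mm·m/s
Steady-state rate R = (F_in − F_out)/L = (667.52 − 93.33) / 300000 m = 1.914e-03 mm/s.
R = 1.914e-03 × 3600 = 6.89 mm/hr.

R ≈ 6.89 mm/hr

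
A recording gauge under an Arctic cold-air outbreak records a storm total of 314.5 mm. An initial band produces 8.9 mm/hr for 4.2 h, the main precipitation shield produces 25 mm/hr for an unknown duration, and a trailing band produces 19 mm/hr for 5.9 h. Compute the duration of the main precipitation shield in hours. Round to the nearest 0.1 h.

duration ≈ 6.6 h

Known phases: 8.9 × 4.2 + 19 × 5.9 = 37.38 + 112.1 = 149.48 mm.
Remaining depth = 314.5 − 149.48 = 165.02 mm.
Duration = 165.02 / 25 = 6.6 h.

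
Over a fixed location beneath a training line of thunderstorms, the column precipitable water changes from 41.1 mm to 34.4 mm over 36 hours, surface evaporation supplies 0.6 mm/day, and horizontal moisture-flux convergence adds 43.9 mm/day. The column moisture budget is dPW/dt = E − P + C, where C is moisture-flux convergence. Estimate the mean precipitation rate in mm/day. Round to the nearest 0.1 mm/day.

P ≈ 49.0 mm/day

dPW/dt = (34.4 − 41.1) mm / (36/24 day) = -4.467 mm/day.
P = E + C − dPW/dt = 0.6 + (43.9) − (-4.467) = 49.0 mm/day.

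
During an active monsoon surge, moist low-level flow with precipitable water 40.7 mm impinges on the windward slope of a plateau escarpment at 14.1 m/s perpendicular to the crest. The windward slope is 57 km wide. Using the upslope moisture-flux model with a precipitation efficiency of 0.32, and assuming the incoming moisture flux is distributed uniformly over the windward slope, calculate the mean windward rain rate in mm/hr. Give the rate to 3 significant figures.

Incoming column moisture flux per unit ridge length: F = V × PW = 14.1 × 40.7 = 573.87 mm·m/s.
Spread over the 57 km slope with efficiency ε = 0.32: R = ε·F/W = 0.32 × 573.87 / 57000 m = 3.222e-03 mm/s.
R = 3.222e-03 × 3600 = 11.6 mm/hr.

R ≈ 11.6 mm/hr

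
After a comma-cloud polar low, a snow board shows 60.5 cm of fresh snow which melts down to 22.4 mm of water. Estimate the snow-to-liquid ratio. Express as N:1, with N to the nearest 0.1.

Ratio = snow depth / SWE = 605 mm / 22.4 mm = 27.0, i.e. 27.0:1.

ratio ≈ 27.0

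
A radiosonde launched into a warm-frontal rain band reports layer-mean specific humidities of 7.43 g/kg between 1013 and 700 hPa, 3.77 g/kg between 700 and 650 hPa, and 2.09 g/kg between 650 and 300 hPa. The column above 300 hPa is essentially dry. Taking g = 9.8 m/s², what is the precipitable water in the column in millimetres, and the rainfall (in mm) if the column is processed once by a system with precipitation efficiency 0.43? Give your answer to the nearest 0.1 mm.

PW ≈ 33.1 mm; rainfall ≈ 14.2 mm

Precipitable water is the column-integrated vapour mass per unit area: PW = (1/g) Σ q̄ Δp, with q in kg/kg and Δp in Pa (1 kg/m² of water = 1 mm).
Layer 1013–700 hPa: Δp = 313 hPa = 31300 Pa, q̄ = 0.00743 kg/kg → 0.00743 × 31300 / 9.8 = 23.73 mm
Layer 700–650 hPa: Δp = 50 hPa = 5000 Pa, q̄ = 0.00377 kg/kg → 0.00377 × 5000 / 9.8 = 1.92 mm
Layer 650–300 hPa: Δp = 350 hPa = 35000 Pa, q̄ = 0.00209 kg/kg → 0.00209 × 35000 / 9.8 = 7.46 mm
PW = 23.73 + 1.92 + 7.46 = 33.11 ≈ 33.1 mm.
Rainfall = ε × PW = 0.43 × 33.1 = 14.2 mm.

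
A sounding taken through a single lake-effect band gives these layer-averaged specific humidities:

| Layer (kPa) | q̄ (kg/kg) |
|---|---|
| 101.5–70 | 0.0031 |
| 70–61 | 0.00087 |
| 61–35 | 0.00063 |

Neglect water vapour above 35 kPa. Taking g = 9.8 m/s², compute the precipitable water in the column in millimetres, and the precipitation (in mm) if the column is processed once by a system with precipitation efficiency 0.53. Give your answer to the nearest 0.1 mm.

PW ≈ 12.4 mm; precipitation ≈ 6.6 mm

Precipitable water is the column-integrated vapour mass per unit area: PW = (1/g) Σ q̄ Δp, with q in kg/kg and Δp in Pa (1 kg/m² of water = 1 mm).
Layer 101.5–70 kPa: Δp = 315 hPa = 31500 Pa, q̄ = 0.0031 kg/kg → 0.0031 × 31500 / 9.8 = 9.96 mm
Layer 70–61 kPa: Δp = 90 hPa = 9000 Pa, q̄ = 0.00087 kg/kg → 0.00087 × 9000 / 9.8 = 0.80 mm
Layer 61–35 kPa: Δp = 260 hPa = 26000 Pa, q̄ = 0.00063 kg/kg → 0.00063 × 26000 / 9.8 = 1.67 mm
PW = 9.96 + 0.80 + 1.67 = 12.43 ≈ 12.4 mm.
Precipitation = ε × PW = 0.53 × 12.4 = 6.6 mm.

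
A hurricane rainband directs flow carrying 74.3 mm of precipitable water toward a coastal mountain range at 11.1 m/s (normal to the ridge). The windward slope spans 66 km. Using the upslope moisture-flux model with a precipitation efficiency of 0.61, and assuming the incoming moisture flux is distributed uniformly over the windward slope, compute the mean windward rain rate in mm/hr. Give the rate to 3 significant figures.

R ≈ 27.4 mm/hr

Incoming column moisture flux per unit ridge length: F = V × PW = 11.1 × 74.3 = 824.73 mm·m/s.
Spread over the 66 km slope with efficiency ε = 0.61: R = ε·F/W = 0.61 × 824.73 / 66000 m = 7.623e-03 mm/s.
R = 7.623e-03 × 3600 = 27.4 mm/hr.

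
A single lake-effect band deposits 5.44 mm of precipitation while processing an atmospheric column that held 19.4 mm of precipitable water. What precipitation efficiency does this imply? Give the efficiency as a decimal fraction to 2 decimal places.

ε ≈ 0.28

ε = precipitation / PW = 5.44 / 19.4 = 0.28.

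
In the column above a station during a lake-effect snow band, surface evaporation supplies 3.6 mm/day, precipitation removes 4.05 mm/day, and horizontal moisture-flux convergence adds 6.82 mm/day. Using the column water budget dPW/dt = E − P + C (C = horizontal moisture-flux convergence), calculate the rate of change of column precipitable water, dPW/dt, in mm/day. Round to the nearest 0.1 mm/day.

dPW/dt = E − P + C = 3.6 − 4.05 + (6.82) = 6.4 mm/day.

dPW/dt ≈ 6.4 mm/day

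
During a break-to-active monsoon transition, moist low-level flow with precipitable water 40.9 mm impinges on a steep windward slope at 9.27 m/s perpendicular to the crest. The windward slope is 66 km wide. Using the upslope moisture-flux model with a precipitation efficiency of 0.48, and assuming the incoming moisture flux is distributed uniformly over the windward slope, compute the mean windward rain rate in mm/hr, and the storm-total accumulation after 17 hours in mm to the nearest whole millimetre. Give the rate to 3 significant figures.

Incoming column moisture flux per unit ridge length: F = V × PW = 9.27 × 40.9 = 379.143 mm·m/s.
Spread over the 66 km slope with efficiency ε = 0.48: R = ε·F/W = 0.48 × 379.143 / 66000 m = 2.757e-03 mm/s.
R = 2.757e-03 × 3600 = 9.93 mm/hr.
Over 17 h: total = 9.93 × 17 = 168.81 ≈ 169 mm.

R ≈ 9.93 mm/hr; total ≈ 169 mm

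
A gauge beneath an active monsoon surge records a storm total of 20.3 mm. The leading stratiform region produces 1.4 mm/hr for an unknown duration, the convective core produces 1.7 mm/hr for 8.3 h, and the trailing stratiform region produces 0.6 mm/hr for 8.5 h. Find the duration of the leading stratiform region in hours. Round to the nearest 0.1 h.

duration ≈ 0.8 h

Known phases: 1.7 × 8.3 + 0.6 × 8.5 = 14.11 + 5.1 = 19.21 mm.
Remaining depth = 20.3 − 19.21 = 1.09 mm.
Duration = 1.09 / 1.4 = 0.8 h.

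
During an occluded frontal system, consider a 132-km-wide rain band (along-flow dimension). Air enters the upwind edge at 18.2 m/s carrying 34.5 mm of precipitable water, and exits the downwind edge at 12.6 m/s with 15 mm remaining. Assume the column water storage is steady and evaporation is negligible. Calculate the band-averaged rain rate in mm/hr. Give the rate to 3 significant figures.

R ≈ 12.0 mm/hr

Column moisture flux per unit crosswind length is F = V × PW.
Inflow: F_in = 18.2 × 34.5 = 627.9 mm·m/s
Outflow: F_out = 12.6 × 15 = 189 mm·m/s
Steady-state rate R = (F_in − F_out)/L = (627.9 − 189) / 132000 m = 3.325e-03 mm/s.
R = 3.325e-03 × 3600 = 12.0 mm/hr.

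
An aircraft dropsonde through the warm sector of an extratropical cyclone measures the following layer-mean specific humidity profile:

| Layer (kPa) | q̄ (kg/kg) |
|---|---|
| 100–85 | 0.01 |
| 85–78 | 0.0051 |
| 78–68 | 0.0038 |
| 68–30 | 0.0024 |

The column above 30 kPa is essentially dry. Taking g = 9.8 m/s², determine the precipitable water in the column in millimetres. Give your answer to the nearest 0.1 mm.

Precipitable water is the column-integrated vapour mass per unit area: PW = (1/g) Σ q̄ Δp, with q in kg/kg and Δp in Pa (1 kg/m² of water = 1 mm).
Layer 100–85 kPa: Δp = 150 hPa = 15000 Pa, q̄ = 0.01 kg/kg → 0.01 × 15000 / 9.8 = 15.31 mm
Layer 85–78 kPa: Δp = 70 hPa = 7000 Pa, q̄ = 0.0051 kg/kg → 0.0051 × 7000 / 9.8 = 3.64 mm
Layer 78–68 kPa: Δp = 100 hPa = 10000 Pa, q̄ = 0.0038 kg/kg → 0.0038 × 10000 / 9.8 = 3.88 mm
Layer 68–30 kPa: Δp = 380 hPa = 38000 Pa, q̄ = 0.0024 kg/kg → 0.0024 × 38000 / 9.8 = 9.31 mm
PW = 15.31 + 3.64 + 3.88 + 9.31 = 32.14 ≈ 32.1 mm.

PW ≈ 32.1 mm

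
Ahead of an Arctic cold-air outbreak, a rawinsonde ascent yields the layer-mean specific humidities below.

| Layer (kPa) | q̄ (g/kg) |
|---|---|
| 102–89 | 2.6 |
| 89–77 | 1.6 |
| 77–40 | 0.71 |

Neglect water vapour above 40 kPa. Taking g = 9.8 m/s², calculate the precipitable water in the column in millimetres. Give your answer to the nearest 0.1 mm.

PW ≈ 8.1 mm

Precipitable water is the column-integrated vapour mass per unit area: PW = (1/g) Σ q̄ Δp, with q in kg/kg and Δp in Pa (1 kg/m² of water = 1 mm).
Layer 102–89 kPa: Δp = 130 hPa = 13000 Pa, q̄ = 0.0026 kg/kg → 0.0026 × 13000 / 9.8 = 3.45 mm
Layer 89–77 kPa: Δp = 120 hPa = 12000 Pa, q̄ = 0.0016 kg/kg → 0.0016 × 12000 / 9.8 = 1.96 mm
Layer 77–40 kPa: Δp = 370 hPa = 37000 Pa, q̄ = 0.00071 kg/kg → 0.00071 × 37000 / 9.8 = 2.68 mm
PW = 3.45 + 1.96 + 2.68 = 8.09 ≈ 8.1 mm.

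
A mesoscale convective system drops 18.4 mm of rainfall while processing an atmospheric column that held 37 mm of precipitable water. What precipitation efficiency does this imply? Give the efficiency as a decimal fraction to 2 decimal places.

ε = rainfall / PW = 18.4 / 37 = 0.50.

ε ≈ 0.50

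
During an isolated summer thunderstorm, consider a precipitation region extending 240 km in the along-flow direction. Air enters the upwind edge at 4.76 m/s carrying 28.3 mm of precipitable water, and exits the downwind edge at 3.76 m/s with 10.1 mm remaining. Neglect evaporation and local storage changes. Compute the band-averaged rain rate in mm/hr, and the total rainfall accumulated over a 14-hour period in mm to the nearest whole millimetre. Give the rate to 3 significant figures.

Column moisture flux per unit crosswind length is F = V × PW.
Inflow: F_in = 4.76 × 28.3 = 134.708 mm·m/s
Outflow: F_out = 3.76 × 10.1 = 37.976 mm·m/s
Steady-state rate R = (F_in − F_out)/L = (134.708 − 37.976) / 240000 m = 4.031e-04 mm/s.
R = 4.031e-04 × 3600 = 1.45 mm/hr.
Over 14 h: total = 1.45 × 14 = 20.3 ≈ 20 mm.

R ≈ 1.45 mm/hr; total ≈ 20 mm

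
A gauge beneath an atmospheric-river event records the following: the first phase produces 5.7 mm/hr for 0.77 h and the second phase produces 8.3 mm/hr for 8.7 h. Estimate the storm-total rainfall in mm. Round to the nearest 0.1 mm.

total ≈ 76.6 mm

Total = Σ Rᵢ Δtᵢ = 5.7 × 0.77 + 8.3 × 8.7
      = 4.389 + 72.21 = 76.6 mm.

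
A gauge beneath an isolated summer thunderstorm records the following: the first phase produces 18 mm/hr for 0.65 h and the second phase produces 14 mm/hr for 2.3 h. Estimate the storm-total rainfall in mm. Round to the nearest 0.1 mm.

total ≈ 43.9 mm

Total = Σ Rᵢ Δtᵢ = 18 × 0.65 + 14 × 2.3
      = 11.7 + 32.2 = 43.9 mm.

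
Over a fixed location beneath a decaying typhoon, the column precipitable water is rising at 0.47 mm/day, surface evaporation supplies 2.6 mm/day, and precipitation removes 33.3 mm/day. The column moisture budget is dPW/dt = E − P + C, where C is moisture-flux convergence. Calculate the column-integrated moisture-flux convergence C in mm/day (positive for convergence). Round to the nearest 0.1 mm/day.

dPW/dt = +0.47 mm/day.
C = dPW/dt − E + P = (+0.47) − 2.6 + 33.3 = 31.2 mm/day.

C ≈ 31.2 mm/day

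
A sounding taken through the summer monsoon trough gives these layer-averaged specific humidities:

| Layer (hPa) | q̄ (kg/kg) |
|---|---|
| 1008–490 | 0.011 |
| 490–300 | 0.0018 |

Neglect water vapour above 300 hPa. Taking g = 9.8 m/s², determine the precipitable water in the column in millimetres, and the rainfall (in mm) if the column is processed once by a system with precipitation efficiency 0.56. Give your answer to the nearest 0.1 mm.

Precipitable water is the column-integrated vapour mass per unit area: PW = (1/g) Σ q̄ Δp, with q in kg/kg and Δp in Pa (1 kg/m² of water = 1 mm).
Layer 1008–490 hPa: Δp = 518 hPa = 51800 Pa, q̄ = 0.011 kg/kg → 0.011 × 51800 / 9.8 = 58.14 mm
Layer 490–300 hPa: Δp = 190 hPa = 19000 Pa, q̄ = 0.0018 kg/kg → 0.0018 × 19000 / 9.8 = 3.49 mm
PW = 58.14 + 3.49 = 61.63 ≈ 61.6 mm.
Rainfall = ε × PW = 0.56 × 61.6 = 34.5 mm.

PW ≈ 61.6 mm; rainfall ≈ 34.5 mm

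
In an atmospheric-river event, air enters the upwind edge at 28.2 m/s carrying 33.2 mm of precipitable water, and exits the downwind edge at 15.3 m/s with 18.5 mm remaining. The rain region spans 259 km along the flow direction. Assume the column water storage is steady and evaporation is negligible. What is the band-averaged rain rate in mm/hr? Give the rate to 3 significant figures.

Column moisture flux per unit crosswind length is F = V × PW.
Inflow: F_in = 28.2 × 33.2 = 936.24 mm·m/s
Outflow: F_out = 15.3 × 18.5 = 283.05 mm·m/s
Steady-state rate R = (F_in − F_out)/L = (936.24 − 283.05) / 259000 m = 2.522e-03 mm/s.
R = 2.522e-03 × 3600 = 9.08 mm/hr.

R ≈ 9.08 mm/hr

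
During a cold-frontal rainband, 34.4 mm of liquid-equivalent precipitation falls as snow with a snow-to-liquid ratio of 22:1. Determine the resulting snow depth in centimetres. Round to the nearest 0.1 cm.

snow depth ≈ 75.7 cm

Snow depth = liquid × ratio = 34.4 mm × 22 = 756.8 mm = 75.7 cm.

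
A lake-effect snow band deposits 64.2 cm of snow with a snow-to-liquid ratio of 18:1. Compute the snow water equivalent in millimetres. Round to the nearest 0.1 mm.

SWE = snow depth / ratio = 64.2 cm / 18 = 3.567 cm = 35.7 mm.

SWE ≈ 35.7 mm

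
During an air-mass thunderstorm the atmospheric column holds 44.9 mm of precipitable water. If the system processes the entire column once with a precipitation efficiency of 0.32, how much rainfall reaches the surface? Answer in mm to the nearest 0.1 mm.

Rainfall = ε × PW = 0.32 × 44.9 = 14.4 mm.

rainfall ≈ 14.4 mm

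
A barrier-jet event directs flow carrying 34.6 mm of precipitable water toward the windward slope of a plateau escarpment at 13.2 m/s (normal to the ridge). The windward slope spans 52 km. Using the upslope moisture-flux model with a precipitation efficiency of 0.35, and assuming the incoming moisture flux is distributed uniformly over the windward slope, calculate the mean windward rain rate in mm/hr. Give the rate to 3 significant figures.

R ≈ 11.1 mm/hr

Incoming column moisture flux per unit ridge length: F = V × PW = 13.2 × 34.6 = 456.72 mm·m/s.
Spread over the 52 km slope with efficiency ε = 0.35: R = ε·F/W = 0.35 × 456.72 / 52000 m = 3.074e-03 mm/s.
R = 3.074e-03 × 3600 = 11.1 mm/hr.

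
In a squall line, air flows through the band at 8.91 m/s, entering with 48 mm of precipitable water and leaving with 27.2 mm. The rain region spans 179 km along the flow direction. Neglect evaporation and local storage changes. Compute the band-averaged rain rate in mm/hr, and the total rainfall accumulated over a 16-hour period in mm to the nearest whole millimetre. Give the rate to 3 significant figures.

Column moisture flux per unit crosswind length is F = V × PW.
Inflow: F_in = 8.91 × 48 = 427.68 mm·m/s
Outflow: F_out = 8.91 × 27.2 = 242.352 mm·m/s
Steady-state rate R = (F_in − F_out)/L = (427.68 − 242.352) / 179000 m = 1.035e-03 mm/s.
R = 1.035e-03 × 3600 = 3.73 mm/hr.
Over 16 h: total = 3.73 × 16 = 59.68 ≈ 60 mm.

R ≈ 3.73 mm/hr; total ≈ 60 mm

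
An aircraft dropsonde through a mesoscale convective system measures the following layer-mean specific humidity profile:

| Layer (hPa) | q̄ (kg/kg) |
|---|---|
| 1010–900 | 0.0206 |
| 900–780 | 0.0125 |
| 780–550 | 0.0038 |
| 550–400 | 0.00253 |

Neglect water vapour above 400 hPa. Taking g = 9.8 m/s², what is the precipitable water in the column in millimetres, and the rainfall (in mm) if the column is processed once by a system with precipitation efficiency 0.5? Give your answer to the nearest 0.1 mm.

PW ≈ 51.2 mm; rainfall ≈ 25.6 mm

Precipitable water is the column-integrated vapour mass per unit area: PW = (1/g) Σ q̄ Δp, with q in kg/kg and Δp in Pa (1 kg/m² of water = 1 mm).
Layer 1010–900 hPa: Δp = 110 hPa = 11000 Pa, q̄ = 0.0206 kg/kg → 0.0206 × 11000 / 9.8 = 23.12 mm
Layer 900–780 hPa: Δp = 120 hPa = 12000 Pa, q̄ = 0.0125 kg/kg → 0.0125 × 12000 / 9.8 = 15.31 mm
Layer 780–550 hPa: Δp = 230 hPa = 23000 Pa, q̄ = 0.0038 kg/kg → 0.0038 × 23000 / 9.8 = 8.92 mm
Layer 550–400 hPa: Δp = 150 hPa = 15000 Pa, q̄ = 0.00253 kg/kg → 0.00253 × 15000 / 9.8 = 3.87 mm
PW = 23.12 + 15.31 + 8.92 + 3.87 = 51.22 ≈ 51.2 mm.
Rainfall = ε × PW = 0.5 × 51.2 = 25.6 mm.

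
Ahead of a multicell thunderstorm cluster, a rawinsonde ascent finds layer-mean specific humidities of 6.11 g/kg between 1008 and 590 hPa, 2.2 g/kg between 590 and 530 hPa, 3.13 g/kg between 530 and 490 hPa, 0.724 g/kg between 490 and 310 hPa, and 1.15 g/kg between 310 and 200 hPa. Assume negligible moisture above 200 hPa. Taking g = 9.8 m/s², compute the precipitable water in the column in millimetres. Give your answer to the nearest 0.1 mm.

PW ≈ 31.3 mm

Precipitable water is the column-integrated vapour mass per unit area: PW = (1/g) Σ q̄ Δp, with q in kg/kg and Δp in Pa (1 kg/m² of water = 1 mm).
Layer 1008–590 hPa: Δp = 418 hPa = 41800 Pa, q̄ = 0.00611 kg/kg → 0.00611 × 41800 / 9.8 = 26.06 mm
Layer 590–530 hPa: Δp = 60 hPa = 6000 Pa, q̄ = 0.0022 kg/kg → 0.0022 × 6000 / 9.8 = 1.35 mm
Layer 530–490 hPa: Δp = 40 hPa = 4000 Pa, q̄ = 0.00313 kg/kg → 0.00313 × 4000 / 9.8 = 1.28 mm
Layer 490–310 hPa: Δp = 180 hPa = 18000 Pa, q̄ = 0.000724 kg/kg → 0.000724 × 18000 / 9.8 = 1.33 mm
Layer 310–200 hPa: Δp = 110 hPa = 11000 Pa, q̄ = 0.00115 kg/kg → 0.00115 × 11000 / 9.8 = 1.29 mm
PW = 26.06 + 1.35 + 1.28 + 1.33 + 1.29 = 31.31 ≈ 31.3 mm.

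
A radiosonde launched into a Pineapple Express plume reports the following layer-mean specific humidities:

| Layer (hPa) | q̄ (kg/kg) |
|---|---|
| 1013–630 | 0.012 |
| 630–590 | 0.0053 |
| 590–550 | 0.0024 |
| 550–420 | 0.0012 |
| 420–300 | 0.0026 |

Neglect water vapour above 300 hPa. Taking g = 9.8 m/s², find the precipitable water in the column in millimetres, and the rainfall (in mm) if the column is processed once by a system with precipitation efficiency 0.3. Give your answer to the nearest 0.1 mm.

PW ≈ 54.8 mm; rainfall ≈ 16.4 mm

Precipitable water is the column-integrated vapour mass per unit area: PW = (1/g) Σ q̄ Δp, with q in kg/kg and Δp in Pa (1 kg/m² of water = 1 mm).
Layer 1013–630 hPa: Δp = 383 hPa = 38300 Pa, q̄ = 0.012 kg/kg → 0.012 × 38300 / 9.8 = 46.90 mm
Layer 630–590 hPa: Δp = 40 hPa = 4000 Pa, q̄ = 0.0053 kg/kg → 0.0053 × 4000 / 9.8 = 2.16 mm
Layer 590–550 hPa: Δp = 40 hPa = 4000 Pa, q̄ = 0.0024 kg/kg → 0.0024 × 4000 / 9.8 = 0.98 mm
Layer 550–420 hPa: Δp = 130 hPa = 13000 Pa, q̄ = 0.0012 kg/kg → 0.0012 × 13000 / 9.8 = 1.59 mm
Layer 420–300 hPa: Δp = 120 hPa = 12000 Pa, q̄ = 0.0026 kg/kg → 0.0026 × 12000 / 9.8 = 3.18 mm
PW = 46.90 + 2.16 + 0.98 + 1.59 + 3.18 = 54.81 ≈ 54.8 mm.
Rainfall = ε × PW = 0.3 × 54.8 = 16.4 mm.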